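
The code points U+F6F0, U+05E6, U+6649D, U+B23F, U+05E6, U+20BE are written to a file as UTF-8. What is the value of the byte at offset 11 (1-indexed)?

1-indexed offset 11 is 0-indexed offset 10.
U+F6F0 → 3-byte form EF 9B B0 at offsets 0–2.
U+05E6 → 2-byte form D7 A6 at offsets 3–4.
U+6649D → 4-byte form F1 A6 92 9D at offsets 5–8.
U+B23F → 3-byte form EB 88 BF at offsets 9–11.
Offset 10 falls in char 4's range; it's byte 2 of EB 88 BF = 0x88.

0x88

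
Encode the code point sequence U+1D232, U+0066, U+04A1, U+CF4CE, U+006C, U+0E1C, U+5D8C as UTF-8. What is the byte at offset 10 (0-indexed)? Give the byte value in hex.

U+1D232 → 4-byte form F0 9D 88 B2 at offsets 0–3.
U+0066 → 1-byte form 66 at offsets 4–4.
U+04A1 → 2-byte form D2 A1 at offsets 5–6.
U+CF4CE → 4-byte form F3 8F 93 8E at offsets 7–10.
Offset 10 falls in char 4's range; it's byte 4 of F3 8F 93 8E = 0x8E.

0x8E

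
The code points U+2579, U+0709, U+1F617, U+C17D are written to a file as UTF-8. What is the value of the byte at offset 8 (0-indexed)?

U+2579 → 3-byte form E2 95 B9 at offsets 0–2.
U+0709 → 2-byte form DC 89 at offsets 3–4.
U+1F617 → 4-byte form F0 9F 98 97 at offsets 5–8.
Offset 8 falls in char 3's range; it's byte 4 of F0 9F 98 97 = 0x97.

0x97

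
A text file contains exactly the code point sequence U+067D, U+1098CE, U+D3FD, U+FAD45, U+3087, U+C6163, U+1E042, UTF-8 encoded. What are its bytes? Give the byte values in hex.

D9 BD F4 89 A3 8E ED 8F BD F3 BA B5 85 E3 82 87 F3 86 85 A3 F0 9E 81 82

U+067D: 2-byte form → D9 BD.
U+1098CE: 4-byte form → F4 89 A3 8E.
U+D3FD: 3-byte form → ED 8F BD.
U+FAD45: 4-byte form → F3 BA B5 85.
U+3087: 3-byte form → E3 82 87.
U+C6163: 4-byte form → F3 86 85 A3.
U+1E042: 4-byte form → F0 9E 81 82.
Concatenated (24 bytes): D9 BD F4 89 A3 8E ED 8F BD F3 BA B5 85 E3 82 87 F3 86 85 A3 F0 9E 81 82.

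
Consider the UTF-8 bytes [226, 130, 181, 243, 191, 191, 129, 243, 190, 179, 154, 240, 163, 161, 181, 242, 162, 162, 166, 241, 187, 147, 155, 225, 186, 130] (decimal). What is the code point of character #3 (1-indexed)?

Offset 0: leading byte 0xE2 = 11100010 → 3-byte char #1 = E2 82 B5.
Offset 3: leading byte 0xF3 = 11110011 → 4-byte char #2 = F3 BF BF 81.
Offset 7: leading byte 0xF3 = 11110011 → 4-byte char #3 = F3 BE B3 9A.
Leading byte 0xF3 = 11110011 matches 11110xxx → 4-byte sequence.
Byte 1: 0xF3 = 11110011, payload 011 (3 bits).
Byte 2: 0xBE = 10111110 (10xxxxxx ✓), payload 111110.
Byte 3: 0xB3 = 10110011 (10xxxxxx ✓), payload 110011.
Byte 4: 0x9A = 10011010 (10xxxxxx ✓), payload 011010.
Concatenate: 011111110110011011010 = 0xFECDA (21 bits → U+FECDA).

U+FECDA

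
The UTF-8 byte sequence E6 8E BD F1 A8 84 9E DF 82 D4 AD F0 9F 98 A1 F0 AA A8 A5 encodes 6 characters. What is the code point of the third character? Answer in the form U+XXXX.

Offset 0: leading byte 0xE6 = 11100110 → 3-byte char #1 = E6 8E BD.
Offset 3: leading byte 0xF1 = 11110001 → 4-byte char #2 = F1 A8 84 9E.
Offset 7: leading byte 0xDF = 11011111 → 2-byte char #3 = DF 82.
Leading byte 0xDF = 11011111 matches 110xxxxx → 2-byte sequence.
Byte 1: 0xDF = 11011111, payload 11111 (5 bits).
Byte 2: 0x82 = 10000010 (10xxxxxx ✓), payload 000010.
Concatenate: 11111000010 = 0x7C2 (11 bits → U+07C2).

U+07C2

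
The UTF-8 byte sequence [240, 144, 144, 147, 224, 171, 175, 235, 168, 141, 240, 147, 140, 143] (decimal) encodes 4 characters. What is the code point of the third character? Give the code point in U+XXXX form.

Offset 0: leading byte 0xF0 = 11110000 → 4-byte char #1 = F0 90 90 93.
Offset 4: leading byte 0xE0 = 11100000 → 3-byte char #2 = E0 AB AF.
Offset 7: leading byte 0xEB = 11101011 → 3-byte char #3 = EB A8 8D.
Leading byte 0xEB = 11101011 matches 1110xxxx → 3-byte sequence.
Byte 1: 0xEB = 11101011, payload 1011 (4 bits).
Byte 2: 0xA8 = 10101000 (10xxxxxx ✓), payload 101000.
Byte 3: 0x8D = 10001101 (10xxxxxx ✓), payload 001101.
Concatenate: 1011101000001101 = 0xBA0D (16 bits → U+BA0D).

U+BA0D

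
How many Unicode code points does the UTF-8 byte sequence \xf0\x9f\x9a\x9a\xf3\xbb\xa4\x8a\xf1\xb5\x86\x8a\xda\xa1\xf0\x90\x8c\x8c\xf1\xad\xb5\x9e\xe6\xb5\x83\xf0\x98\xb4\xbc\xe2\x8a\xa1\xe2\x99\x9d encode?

Byte at offset 0: 0xF0 = 11110000 → 4-byte char (#1). Advance 4.
Byte at offset 4: 0xF3 = 11110011 → 4-byte char (#2). Advance 4.
Byte at offset 8: 0xF1 = 11110001 → 4-byte char (#3). Advance 4.
Byte at offset 12: 0xDA = 11011010 → 2-byte char (#4). Advance 2.
Byte at offset 14: 0xF0 = 11110000 → 4-byte char (#5). Advance 4.
Byte at offset 18: 0xF1 = 11110001 → 4-byte char (#6). Advance 4.
Byte at offset 22: 0xE6 = 11100110 → 3-byte char (#7). Advance 3.
Byte at offset 25: 0xF0 = 11110000 → 4-byte char (#8). Advance 4.
Byte at offset 29: 0xE2 = 11100010 → 3-byte char (#9). Advance 3.
Byte at offset 32: 0xE2 = 11100010 → 3-byte char (#10). Advance 3.
Reached end at offset 35 after 10 code points.

10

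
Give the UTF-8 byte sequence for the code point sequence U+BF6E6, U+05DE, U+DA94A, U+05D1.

F2 BF 9B A6 D7 9E F3 9A A5 8A D7 91

U+BF6E6: 4-byte form → F2 BF 9B A6.
U+05DE: 2-byte form → D7 9E.
U+DA94A: 4-byte form → F3 9A A5 8A.
U+05D1: 2-byte form → D7 91.
Concatenated (12 bytes): F2 BF 9B A6 D7 9E F3 9A A5 8A D7 91.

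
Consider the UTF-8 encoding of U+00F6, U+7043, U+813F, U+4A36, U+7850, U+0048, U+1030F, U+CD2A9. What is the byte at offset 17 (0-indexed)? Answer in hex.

U+00F6 → 2-byte form C3 B6 at offsets 0–1.
U+7043 → 3-byte form E7 81 83 at offsets 2–4.
U+813F → 3-byte form E8 84 BF at offsets 5–7.
U+4A36 → 3-byte form E4 A8 B6 at offsets 8–10.
U+7850 → 3-byte form E7 A1 90 at offsets 11–13.
U+0048 → 1-byte form 48 at offsets 14–14.
U+1030F → 4-byte form F0 90 8C 8F at offsets 15–18.
Offset 17 falls in char 7's range; it's byte 3 of F0 90 8C 8F = 0x8C.

0x8C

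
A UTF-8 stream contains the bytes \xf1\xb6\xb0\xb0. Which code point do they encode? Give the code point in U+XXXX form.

Leading byte 0xF1 = 11110001 matches 11110xxx → 4-byte sequence.
Byte 1: 0xF1 = 11110001, payload 001 (3 bits).
Byte 2: 0xB6 = 10110110 (10xxxxxx ✓), payload 110110.
Byte 3: 0xB0 = 10110000 (10xxxxxx ✓), payload 110000.
Byte 4: 0xB0 = 10110000 (10xxxxxx ✓), payload 110000.
Concatenate: 001110110110000110000 = 0x76C30 (21 bits → U+76C30).

U+76C30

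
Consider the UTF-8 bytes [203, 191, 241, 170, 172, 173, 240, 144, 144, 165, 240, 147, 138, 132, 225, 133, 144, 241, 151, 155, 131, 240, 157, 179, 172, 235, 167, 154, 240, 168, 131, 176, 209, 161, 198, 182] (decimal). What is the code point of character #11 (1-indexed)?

U+01B6

Offset 0: leading byte 0xCB = 11001011 → 2-byte char #1 = CB BF.
Offset 2: leading byte 0xF1 = 11110001 → 4-byte char #2 = F1 AA AC AD.
Offset 6: leading byte 0xF0 = 11110000 → 4-byte char #3 = F0 90 90 A5.
Offset 10: leading byte 0xF0 = 11110000 → 4-byte char #4 = F0 93 8A 84.
Offset 14: leading byte 0xE1 = 11100001 → 3-byte char #5 = E1 85 90.
Offset 17: leading byte 0xF1 = 11110001 → 4-byte char #6 = F1 97 9B 83.
Offset 21: leading byte 0xF0 = 11110000 → 4-byte char #7 = F0 9D B3 AC.
Offset 25: leading byte 0xEB = 11101011 → 3-byte char #8 = EB A7 9A.
Offset 28: leading byte 0xF0 = 11110000 → 4-byte char #9 = F0 A8 83 B0.
Offset 32: leading byte 0xD1 = 11010001 → 2-byte char #10 = D1 A1.
Offset 34: leading byte 0xC6 = 11000110 → 2-byte char #11 = C6 B6.
Leading byte 0xC6 = 11000110 matches 110xxxxx → 2-byte sequence.
Byte 1: 0xC6 = 11000110, payload 00110 (5 bits).
Byte 2: 0xB6 = 10110110 (10xxxxxx ✓), payload 110110.
Concatenate: 00110110110 = 0x1B6 (11 bits → U+01B6).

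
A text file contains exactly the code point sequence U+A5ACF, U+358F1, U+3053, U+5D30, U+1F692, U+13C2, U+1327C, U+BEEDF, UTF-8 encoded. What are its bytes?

U+A5ACF: 4-byte form → F2 A5 AB 8F.
U+358F1: 4-byte form → F0 B5 A3 B1.
U+3053: 3-byte form → E3 81 93.
U+5D30: 3-byte form → E5 B4 B0.
U+1F692: 4-byte form → F0 9F 9A 92.
U+13C2: 3-byte form → E1 8F 82.
U+1327C: 4-byte form → F0 93 89 BC.
U+BEEDF: 4-byte form → F2 BE BB 9F.
Concatenated (29 bytes): F2 A5 AB 8F F0 B5 A3 B1 E3 81 93 E5 B4 B0 F0 9F 9A 92 E1 8F 82 F0 93 89 BC F2 BE BB 9F.

F2 A5 AB 8F F0 B5 A3 B1 E3 81 93 E5 B4 B0 F0 9F 9A 92 E1 8F 82 F0 93 89 BC F2 BE BB 9F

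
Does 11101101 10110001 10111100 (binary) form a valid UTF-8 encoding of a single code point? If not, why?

Structurally a 3-byte sequence; payload = 0xDC7C.
But 0xDC7C is in U+D800–U+DFFF, the surrogate range. Surrogates are not Unicode scalar values and are forbidden in UTF-8.

invalid (encodes a surrogate (U+D800–U+DFFF))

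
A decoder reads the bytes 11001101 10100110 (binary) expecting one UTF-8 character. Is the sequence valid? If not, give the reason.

Leading byte 0xCD = 11001101 → 2-byte form.
Continuation bytes 0xA6=10100110 all match 10xxxxxx.
Decoded value 0x366 is ≥ 0x80 (shortest form) and not a surrogate.

valid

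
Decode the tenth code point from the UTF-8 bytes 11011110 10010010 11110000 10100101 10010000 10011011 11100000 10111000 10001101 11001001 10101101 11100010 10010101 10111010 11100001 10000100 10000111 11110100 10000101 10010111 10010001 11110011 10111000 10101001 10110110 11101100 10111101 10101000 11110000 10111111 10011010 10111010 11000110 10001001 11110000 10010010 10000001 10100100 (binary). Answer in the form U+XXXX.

Offset 0: leading byte 0xDE = 11011110 → 2-byte char #1 = DE 92.
Offset 2: leading byte 0xF0 = 11110000 → 4-byte char #2 = F0 A5 90 9B.
Offset 6: leading byte 0xE0 = 11100000 → 3-byte char #3 = E0 B8 8D.
Offset 9: leading byte 0xC9 = 11001001 → 2-byte char #4 = C9 AD.
Offset 11: leading byte 0xE2 = 11100010 → 3-byte char #5 = E2 95 BA.
Offset 14: leading byte 0xE1 = 11100001 → 3-byte char #6 = E1 84 87.
Offset 17: leading byte 0xF4 = 11110100 → 4-byte char #7 = F4 85 97 91.
Offset 21: leading byte 0xF3 = 11110011 → 4-byte char #8 = F3 B8 A9 B6.
Offset 25: leading byte 0xEC = 11101100 → 3-byte char #9 = EC BD A8.
Offset 28: leading byte 0xF0 = 11110000 → 4-byte char #10 = F0 BF 9A BA.
Leading byte 0xF0 = 11110000 matches 11110xxx → 4-byte sequence.
Byte 1: 0xF0 = 11110000, payload 000 (3 bits).
Byte 2: 0xBF = 10111111 (10xxxxxx ✓), payload 111111.
Byte 3: 0x9A = 10011010 (10xxxxxx ✓), payload 011010.
Byte 4: 0xBA = 10111010 (10xxxxxx ✓), payload 111010.
Concatenate: 000111111011010111010 = 0x3F6BA (21 bits → U+3F6BA).

U+3F6BA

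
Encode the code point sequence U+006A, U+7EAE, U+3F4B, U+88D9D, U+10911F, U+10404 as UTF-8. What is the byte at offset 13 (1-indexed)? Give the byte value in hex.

1-indexed offset 13 is 0-indexed offset 12.
U+006A → 1-byte form 6A at offsets 0–0.
U+7EAE → 3-byte form E7 BA AE at offsets 1–3.
U+3F4B → 3-byte form E3 BD 8B at offsets 4–6.
U+88D9D → 4-byte form F2 88 B6 9D at offsets 7–10.
U+10911F → 4-byte form F4 89 84 9F at offsets 11–14.
Offset 12 falls in char 5's range; it's byte 2 of F4 89 84 9F = 0x89.

0x89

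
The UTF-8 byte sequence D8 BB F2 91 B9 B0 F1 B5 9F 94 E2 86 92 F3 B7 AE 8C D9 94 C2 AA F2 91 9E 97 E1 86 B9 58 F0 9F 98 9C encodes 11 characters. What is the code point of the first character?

Offset 0: leading byte 0xD8 = 11011000 → 2-byte char #1 = D8 BB.
Leading byte 0xD8 = 11011000 matches 110xxxxx → 2-byte sequence.
Byte 1: 0xD8 = 11011000, payload 11000 (5 bits).
Byte 2: 0xBB = 10111011 (10xxxxxx ✓), payload 111011.
Concatenate: 11000111011 = 0x63B (11 bits → U+063B).

U+063B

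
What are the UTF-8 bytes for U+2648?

E2 99 88

U+2648 = 0x2648 = 9800 decimal. In range U+0800–U+FFFF → 3-byte form: 1110xxxx 10xxxxxx 10xxxxxx.
Binary (16 bits): 0010011001001000.
Split 4+6+6: 0010 | 011001 | 001000.
Byte 1: 11100010 = 0xE2.
Byte 2: 10011001 = 0x99.
Byte 3: 10001000 = 0x88.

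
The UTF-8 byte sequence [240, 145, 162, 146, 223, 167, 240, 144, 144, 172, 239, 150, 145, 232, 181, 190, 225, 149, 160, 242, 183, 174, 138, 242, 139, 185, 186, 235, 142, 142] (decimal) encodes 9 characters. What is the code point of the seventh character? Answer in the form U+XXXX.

U+B7B8A

Offset 0: leading byte 0xF0 = 11110000 → 4-byte char #1 = F0 91 A2 92.
Offset 4: leading byte 0xDF = 11011111 → 2-byte char #2 = DF A7.
Offset 6: leading byte 0xF0 = 11110000 → 4-byte char #3 = F0 90 90 AC.
Offset 10: leading byte 0xEF = 11101111 → 3-byte char #4 = EF 96 91.
Offset 13: leading byte 0xE8 = 11101000 → 3-byte char #5 = E8 B5 BE.
Offset 16: leading byte 0xE1 = 11100001 → 3-byte char #6 = E1 95 A0.
Offset 19: leading byte 0xF2 = 11110010 → 4-byte char #7 = F2 B7 AE 8A.
Leading byte 0xF2 = 11110010 matches 11110xxx → 4-byte sequence.
Byte 1: 0xF2 = 11110010, payload 010 (3 bits).
Byte 2: 0xB7 = 10110111 (10xxxxxx ✓), payload 110111.
Byte 3: 0xAE = 10101110 (10xxxxxx ✓), payload 101110.
Byte 4: 0x8A = 10001010 (10xxxxxx ✓), payload 001010.
Concatenate: 010110111101110001010 = 0xB7B8A (21 bits → U+B7B8A).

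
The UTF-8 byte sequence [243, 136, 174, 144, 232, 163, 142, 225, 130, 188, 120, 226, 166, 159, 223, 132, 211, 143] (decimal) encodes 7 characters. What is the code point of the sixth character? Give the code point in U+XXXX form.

U+07C4

Offset 0: leading byte 0xF3 = 11110011 → 4-byte char #1 = F3 88 AE 90.
Offset 4: leading byte 0xE8 = 11101000 → 3-byte char #2 = E8 A3 8E.
Offset 7: leading byte 0xE1 = 11100001 → 3-byte char #3 = E1 82 BC.
Offset 10: leading byte 0x78 = 01111000 → 1-byte char #4 = 78.
Offset 11: leading byte 0xE2 = 11100010 → 3-byte char #5 = E2 A6 9F.
Offset 14: leading byte 0xDF = 11011111 → 2-byte char #6 = DF 84.
Leading byte 0xDF = 11011111 matches 110xxxxx → 2-byte sequence.
Byte 1: 0xDF = 11011111, payload 11111 (5 bits).
Byte 2: 0x84 = 10000100 (10xxxxxx ✓), payload 000100.
Concatenate: 11111000100 = 0x7C4 (11 bits → U+07C4).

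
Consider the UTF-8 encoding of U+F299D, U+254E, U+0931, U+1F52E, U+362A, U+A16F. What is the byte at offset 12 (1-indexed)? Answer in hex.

0x9F

1-indexed offset 12 is 0-indexed offset 11.
U+F299D → 4-byte form F3 B2 A6 9D at offsets 0–3.
U+254E → 3-byte form E2 95 8E at offsets 4–6.
U+0931 → 3-byte form E0 A4 B1 at offsets 7–9.
U+1F52E → 4-byte form F0 9F 94 AE at offsets 10–13.
Offset 11 falls in char 4's range; it's byte 2 of F0 9F 94 AE = 0x9F.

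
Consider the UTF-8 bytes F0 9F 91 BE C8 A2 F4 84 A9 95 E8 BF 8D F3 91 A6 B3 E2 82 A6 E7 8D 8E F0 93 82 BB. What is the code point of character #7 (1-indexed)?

Offset 0: leading byte 0xF0 = 11110000 → 4-byte char #1 = F0 9F 91 BE.
Offset 4: leading byte 0xC8 = 11001000 → 2-byte char #2 = C8 A2.
Offset 6: leading byte 0xF4 = 11110100 → 4-byte char #3 = F4 84 A9 95.
Offset 10: leading byte 0xE8 = 11101000 → 3-byte char #4 = E8 BF 8D.
Offset 13: leading byte 0xF3 = 11110011 → 4-byte char #5 = F3 91 A6 B3.
Offset 17: leading byte 0xE2 = 11100010 → 3-byte char #6 = E2 82 A6.
Offset 20: leading byte 0xE7 = 11100111 → 3-byte char #7 = E7 8D 8E.
Leading byte 0xE7 = 11100111 matches 1110xxxx → 3-byte sequence.
Byte 1: 0xE7 = 11100111, payload 0111 (4 bits).
Byte 2: 0x8D = 10001101 (10xxxxxx ✓), payload 001101.
Byte 3: 0x8E = 10001110 (10xxxxxx ✓), payload 001110.
Concatenate: 0111001101001110 = 0x734E (16 bits → U+734E).

U+734E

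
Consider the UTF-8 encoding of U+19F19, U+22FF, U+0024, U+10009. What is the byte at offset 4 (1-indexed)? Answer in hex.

0x99

1-indexed offset 4 is 0-indexed offset 3.
U+19F19 → 4-byte form F0 99 BC 99 at offsets 0–3.
Offset 3 falls in char 1's range; it's byte 4 of F0 99 BC 99 = 0x99.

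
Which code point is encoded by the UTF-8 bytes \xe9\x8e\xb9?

Leading byte 0xE9 = 11101001 matches 1110xxxx → 3-byte sequence.
Byte 1: 0xE9 = 11101001, payload 1001 (4 bits).
Byte 2: 0x8E = 10001110 (10xxxxxx ✓), payload 001110.
Byte 3: 0xB9 = 10111001 (10xxxxxx ✓), payload 111001.
Concatenate: 1001001110111001 = 0x93B9 (16 bits → U+93B9).

U+93B9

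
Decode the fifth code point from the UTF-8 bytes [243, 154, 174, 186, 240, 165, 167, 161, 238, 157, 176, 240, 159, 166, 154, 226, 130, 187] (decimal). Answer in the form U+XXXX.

U+20BB

Offset 0: leading byte 0xF3 = 11110011 → 4-byte char #1 = F3 9A AE BA.
Offset 4: leading byte 0xF0 = 11110000 → 4-byte char #2 = F0 A5 A7 A1.
Offset 8: leading byte 0xEE = 11101110 → 3-byte char #3 = EE 9D B0.
Offset 11: leading byte 0xF0 = 11110000 → 4-byte char #4 = F0 9F A6 9A.
Offset 15: leading byte 0xE2 = 11100010 → 3-byte char #5 = E2 82 BB.
Leading byte 0xE2 = 11100010 matches 1110xxxx → 3-byte sequence.
Byte 1: 0xE2 = 11100010, payload 0010 (4 bits).
Byte 2: 0x82 = 10000010 (10xxxxxx ✓), payload 000010.
Byte 3: 0xBB = 10111011 (10xxxxxx ✓), payload 111011.
Concatenate: 0010000010111011 = 0x20BB (16 bits → U+20BB).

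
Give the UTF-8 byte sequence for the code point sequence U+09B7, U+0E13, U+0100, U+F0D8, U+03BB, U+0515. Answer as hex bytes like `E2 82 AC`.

U+09B7: 3-byte form → E0 A6 B7.
U+0E13: 3-byte form → E0 B8 93.
U+0100: 2-byte form → C4 80.
U+F0D8: 3-byte form → EF 83 98.
U+03BB: 2-byte form → CE BB.
U+0515: 2-byte form → D4 95.
Concatenated (15 bytes): E0 A6 B7 E0 B8 93 C4 80 EF 83 98 CE BB D4 95.

E0 A6 B7 E0 B8 93 C4 80 EF 83 98 CE BB D4 95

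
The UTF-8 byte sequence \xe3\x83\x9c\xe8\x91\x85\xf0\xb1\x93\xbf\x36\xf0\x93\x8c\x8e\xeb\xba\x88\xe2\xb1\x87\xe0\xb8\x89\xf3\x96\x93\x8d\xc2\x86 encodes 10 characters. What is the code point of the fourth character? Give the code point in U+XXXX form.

U+0036

Offset 0: leading byte 0xE3 = 11100011 → 3-byte char #1 = E3 83 9C.
Offset 3: leading byte 0xE8 = 11101000 → 3-byte char #2 = E8 91 85.
Offset 6: leading byte 0xF0 = 11110000 → 4-byte char #3 = F0 B1 93 BF.
Offset 10: leading byte 0x36 = 00110110 → 1-byte char #4 = 36.
Leading byte 0x36 = 00110110 matches 0xxxxxxx → 1-byte sequence.
Byte 1: 0x36 = 00110110, payload 0110110 (7 bits).
Concatenate: 0110110 = 0x36 (7 bits → U+0036).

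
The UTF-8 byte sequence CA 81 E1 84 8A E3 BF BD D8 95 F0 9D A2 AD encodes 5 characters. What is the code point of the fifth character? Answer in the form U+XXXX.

U+1D8AD

Offset 0: leading byte 0xCA = 11001010 → 2-byte char #1 = CA 81.
Offset 2: leading byte 0xE1 = 11100001 → 3-byte char #2 = E1 84 8A.
Offset 5: leading byte 0xE3 = 11100011 → 3-byte char #3 = E3 BF BD.
Offset 8: leading byte 0xD8 = 11011000 → 2-byte char #4 = D8 95.
Offset 10: leading byte 0xF0 = 11110000 → 4-byte char #5 = F0 9D A2 AD.
Leading byte 0xF0 = 11110000 matches 11110xxx → 4-byte sequence.
Byte 1: 0xF0 = 11110000, payload 000 (3 bits).
Byte 2: 0x9D = 10011101 (10xxxxxx ✓), payload 011101.
Byte 3: 0xA2 = 10100010 (10xxxxxx ✓), payload 100010.
Byte 4: 0xAD = 10101101 (10xxxxxx ✓), payload 101101.
Concatenate: 000011101100010101101 = 0x1D8AD (21 bits → U+1D8AD).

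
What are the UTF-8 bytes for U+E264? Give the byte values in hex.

U+E264 = 0xE264 = 57956 decimal. In range U+0800–U+FFFF → 3-byte form: 1110xxxx 10xxxxxx 10xxxxxx.
Binary (16 bits): 1110001001100100.
Split 4+6+6: 1110 | 001001 | 100100.
Byte 1: 11101110 = 0xEE.
Byte 2: 10001001 = 0x89.
Byte 3: 10100100 = 0xA4.

EE 89 A4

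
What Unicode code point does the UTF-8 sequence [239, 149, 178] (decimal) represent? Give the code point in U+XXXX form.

Leading byte 0xEF = 11101111 matches 1110xxxx → 3-byte sequence.
Byte 1: 0xEF = 11101111, payload 1111 (4 bits).
Byte 2: 0x95 = 10010101 (10xxxxxx ✓), payload 010101.
Byte 3: 0xB2 = 10110010 (10xxxxxx ✓), payload 110010.
Concatenate: 1111010101110010 = 0xF572 (16 bits → U+F572).

U+F572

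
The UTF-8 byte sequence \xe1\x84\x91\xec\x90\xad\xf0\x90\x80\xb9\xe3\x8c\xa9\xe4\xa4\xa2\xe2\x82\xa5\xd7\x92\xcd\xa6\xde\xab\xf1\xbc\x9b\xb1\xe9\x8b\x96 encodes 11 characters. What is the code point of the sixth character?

U+20A5

Offset 0: leading byte 0xE1 = 11100001 → 3-byte char #1 = E1 84 91.
Offset 3: leading byte 0xEC = 11101100 → 3-byte char #2 = EC 90 AD.
Offset 6: leading byte 0xF0 = 11110000 → 4-byte char #3 = F0 90 80 B9.
Offset 10: leading byte 0xE3 = 11100011 → 3-byte char #4 = E3 8C A9.
Offset 13: leading byte 0xE4 = 11100100 → 3-byte char #5 = E4 A4 A2.
Offset 16: leading byte 0xE2 = 11100010 → 3-byte char #6 = E2 82 A5.
Leading byte 0xE2 = 11100010 matches 1110xxxx → 3-byte sequence.
Byte 1: 0xE2 = 11100010, payload 0010 (4 bits).
Byte 2: 0x82 = 10000010 (10xxxxxx ✓), payload 000010.
Byte 3: 0xA5 = 10100101 (10xxxxxx ✓), payload 100101.
Concatenate: 0010000010100101 = 0x20A5 (16 bits → U+20A5).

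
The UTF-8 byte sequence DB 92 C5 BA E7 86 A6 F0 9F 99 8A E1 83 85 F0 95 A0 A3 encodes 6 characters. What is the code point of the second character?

U+017A

Offset 0: leading byte 0xDB = 11011011 → 2-byte char #1 = DB 92.
Offset 2: leading byte 0xC5 = 11000101 → 2-byte char #2 = C5 BA.
Leading byte 0xC5 = 11000101 matches 110xxxxx → 2-byte sequence.
Byte 1: 0xC5 = 11000101, payload 00101 (5 bits).
Byte 2: 0xBA = 10111010 (10xxxxxx ✓), payload 111010.
Concatenate: 00101111010 = 0x17A (11 bits → U+017A).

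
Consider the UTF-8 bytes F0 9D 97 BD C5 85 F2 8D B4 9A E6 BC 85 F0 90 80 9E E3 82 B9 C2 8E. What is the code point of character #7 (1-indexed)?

Offset 0: leading byte 0xF0 = 11110000 → 4-byte char #1 = F0 9D 97 BD.
Offset 4: leading byte 0xC5 = 11000101 → 2-byte char #2 = C5 85.
Offset 6: leading byte 0xF2 = 11110010 → 4-byte char #3 = F2 8D B4 9A.
Offset 10: leading byte 0xE6 = 11100110 → 3-byte char #4 = E6 BC 85.
Offset 13: leading byte 0xF0 = 11110000 → 4-byte char #5 = F0 90 80 9E.
Offset 17: leading byte 0xE3 = 11100011 → 3-byte char #6 = E3 82 B9.
Offset 20: leading byte 0xC2 = 11000010 → 2-byte char #7 = C2 8E.
Leading byte 0xC2 = 11000010 matches 110xxxxx → 2-byte sequence.
Byte 1: 0xC2 = 11000010, payload 00010 (5 bits).
Byte 2: 0x8E = 10001110 (10xxxxxx ✓), payload 001110.
Concatenate: 00010001110 = 0x8E (11 bits → U+008E).

U+008E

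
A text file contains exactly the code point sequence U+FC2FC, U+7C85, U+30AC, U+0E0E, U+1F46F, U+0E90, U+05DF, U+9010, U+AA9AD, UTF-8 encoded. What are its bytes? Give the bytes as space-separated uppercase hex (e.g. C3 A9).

U+FC2FC: 4-byte form → F3 BC 8B BC.
U+7C85: 3-byte form → E7 B2 85.
U+30AC: 3-byte form → E3 82 AC.
U+0E0E: 3-byte form → E0 B8 8E.
U+1F46F: 4-byte form → F0 9F 91 AF.
U+0E90: 3-byte form → E0 BA 90.
U+05DF: 2-byte form → D7 9F.
U+9010: 3-byte form → E9 80 90.
U+AA9AD: 4-byte form → F2 AA A6 AD.
Concatenated (29 bytes): F3 BC 8B BC E7 B2 85 E3 82 AC E0 B8 8E F0 9F 91 AF E0 BA 90 D7 9F E9 80 90 F2 AA A6 AD.

F3 BC 8B BC E7 B2 85 E3 82 AC E0 B8 8E F0 9F 91 AF E0 BA 90 D7 9F E9 80 90 F2 AA A6 AD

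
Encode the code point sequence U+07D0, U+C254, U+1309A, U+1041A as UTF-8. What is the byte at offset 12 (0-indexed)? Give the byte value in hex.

U+07D0 → 2-byte form DF 90 at offsets 0–1.
U+C254 → 3-byte form EC 89 94 at offsets 2–4.
U+1309A → 4-byte form F0 93 82 9A at offsets 5–8.
U+1041A → 4-byte form F0 90 90 9A at offsets 9–12.
Offset 12 falls in char 4's range; it's byte 4 of F0 90 90 9A = 0x9A.

0x9A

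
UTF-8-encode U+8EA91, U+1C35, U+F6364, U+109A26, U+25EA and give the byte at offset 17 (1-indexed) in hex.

0x97

1-indexed offset 17 is 0-indexed offset 16.
U+8EA91 → 4-byte form F2 8E AA 91 at offsets 0–3.
U+1C35 → 3-byte form E1 B0 B5 at offsets 4–6.
U+F6364 → 4-byte form F3 B6 8D A4 at offsets 7–10.
U+109A26 → 4-byte form F4 89 A8 A6 at offsets 11–14.
U+25EA → 3-byte form E2 97 AA at offsets 15–17.
Offset 16 falls in char 5's range; it's byte 2 of E2 97 AA = 0x97.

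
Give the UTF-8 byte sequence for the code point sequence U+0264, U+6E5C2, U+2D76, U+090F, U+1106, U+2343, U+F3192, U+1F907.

U+0264: 2-byte form → C9 A4.
U+6E5C2: 4-byte form → F1 AE 97 82.
U+2D76: 3-byte form → E2 B5 B6.
U+090F: 3-byte form → E0 A4 8F.
U+1106: 3-byte form → E1 84 86.
U+2343: 3-byte form → E2 8D 83.
U+F3192: 4-byte form → F3 B3 86 92.
U+1F907: 4-byte form → F0 9F A4 87.
Concatenated (26 bytes): C9 A4 F1 AE 97 82 E2 B5 B6 E0 A4 8F E1 84 86 E2 8D 83 F3 B3 86 92 F0 9F A4 87.

C9 A4 F1 AE 97 82 E2 B5 B6 E0 A4 8F E1 84 86 E2 8D 83 F3 B3 86 92 F0 9F A4 87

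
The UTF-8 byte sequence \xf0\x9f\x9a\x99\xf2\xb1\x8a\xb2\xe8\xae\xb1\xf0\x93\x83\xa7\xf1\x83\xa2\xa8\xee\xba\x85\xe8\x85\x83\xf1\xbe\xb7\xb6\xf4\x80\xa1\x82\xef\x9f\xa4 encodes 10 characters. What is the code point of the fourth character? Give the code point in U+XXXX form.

Offset 0: leading byte 0xF0 = 11110000 → 4-byte char #1 = F0 9F 9A 99.
Offset 4: leading byte 0xF2 = 11110010 → 4-byte char #2 = F2 B1 8A B2.
Offset 8: leading byte 0xE8 = 11101000 → 3-byte char #3 = E8 AE B1.
Offset 11: leading byte 0xF0 = 11110000 → 4-byte char #4 = F0 93 83 A7.
Leading byte 0xF0 = 11110000 matches 11110xxx → 4-byte sequence.
Byte 1: 0xF0 = 11110000, payload 000 (3 bits).
Byte 2: 0x93 = 10010011 (10xxxxxx ✓), payload 010011.
Byte 3: 0x83 = 10000011 (10xxxxxx ✓), payload 000011.
Byte 4: 0xA7 = 10100111 (10xxxxxx ✓), payload 100111.
Concatenate: 000010011000011100111 = 0x130E7 (21 bits → U+130E7).

U+130E7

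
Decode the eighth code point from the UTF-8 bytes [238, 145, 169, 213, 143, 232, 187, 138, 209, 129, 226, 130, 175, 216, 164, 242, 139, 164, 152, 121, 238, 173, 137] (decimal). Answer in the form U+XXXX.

U+0079

Offset 0: leading byte 0xEE = 11101110 → 3-byte char #1 = EE 91 A9.
Offset 3: leading byte 0xD5 = 11010101 → 2-byte char #2 = D5 8F.
Offset 5: leading byte 0xE8 = 11101000 → 3-byte char #3 = E8 BB 8A.
Offset 8: leading byte 0xD1 = 11010001 → 2-byte char #4 = D1 81.
Offset 10: leading byte 0xE2 = 11100010 → 3-byte char #5 = E2 82 AF.
Offset 13: leading byte 0xD8 = 11011000 → 2-byte char #6 = D8 A4.
Offset 15: leading byte 0xF2 = 11110010 → 4-byte char #7 = F2 8B A4 98.
Offset 19: leading byte 0x79 = 01111001 → 1-byte char #8 = 79.
Leading byte 0x79 = 01111001 matches 0xxxxxxx → 1-byte sequence.
Byte 1: 0x79 = 01111001, payload 1111001 (7 bits).
Concatenate: 1111001 = 0x79 (7 bits → U+0079).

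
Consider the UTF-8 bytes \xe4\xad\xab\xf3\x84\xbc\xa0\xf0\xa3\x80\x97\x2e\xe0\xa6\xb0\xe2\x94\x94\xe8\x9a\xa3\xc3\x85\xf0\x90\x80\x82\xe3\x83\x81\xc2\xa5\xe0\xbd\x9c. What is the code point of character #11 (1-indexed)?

Offset 0: leading byte 0xE4 = 11100100 → 3-byte char #1 = E4 AD AB.
Offset 3: leading byte 0xF3 = 11110011 → 4-byte char #2 = F3 84 BC A0.
Offset 7: leading byte 0xF0 = 11110000 → 4-byte char #3 = F0 A3 80 97.
Offset 11: leading byte 0x2E = 00101110 → 1-byte char #4 = 2E.
Offset 12: leading byte 0xE0 = 11100000 → 3-byte char #5 = E0 A6 B0.
Offset 15: leading byte 0xE2 = 11100010 → 3-byte char #6 = E2 94 94.
Offset 18: leading byte 0xE8 = 11101000 → 3-byte char #7 = E8 9A A3.
Offset 21: leading byte 0xC3 = 11000011 → 2-byte char #8 = C3 85.
Offset 23: leading byte 0xF0 = 11110000 → 4-byte char #9 = F0 90 80 82.
Offset 27: leading byte 0xE3 = 11100011 → 3-byte char #10 = E3 83 81.
Offset 30: leading byte 0xC2 = 11000010 → 2-byte char #11 = C2 A5.
Leading byte 0xC2 = 11000010 matches 110xxxxx → 2-byte sequence.
Byte 1: 0xC2 = 11000010, payload 00010 (5 bits).
Byte 2: 0xA5 = 10100101 (10xxxxxx ✓), payload 100101.
Concatenate: 00010100101 = 0xA5 (11 bits → U+00A5).

U+00A5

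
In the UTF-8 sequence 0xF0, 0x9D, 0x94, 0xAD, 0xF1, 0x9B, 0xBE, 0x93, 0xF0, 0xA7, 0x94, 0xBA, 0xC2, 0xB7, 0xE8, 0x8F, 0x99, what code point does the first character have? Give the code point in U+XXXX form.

Offset 0: leading byte 0xF0 = 11110000 → 4-byte char #1 = F0 9D 94 AD.
Leading byte 0xF0 = 11110000 matches 11110xxx → 4-byte sequence.
Byte 1: 0xF0 = 11110000, payload 000 (3 bits).
Byte 2: 0x9D = 10011101 (10xxxxxx ✓), payload 011101.
Byte 3: 0x94 = 10010100 (10xxxxxx ✓), payload 010100.
Byte 4: 0xAD = 10101101 (10xxxxxx ✓), payload 101101.
Concatenate: 000011101010100101101 = 0x1D52D (21 bits → U+1D52D).

U+1D52D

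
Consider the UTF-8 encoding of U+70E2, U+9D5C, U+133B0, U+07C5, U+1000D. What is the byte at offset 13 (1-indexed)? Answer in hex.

1-indexed offset 13 is 0-indexed offset 12.
U+70E2 → 3-byte form E7 83 A2 at offsets 0–2.
U+9D5C → 3-byte form E9 B5 9C at offsets 3–5.
U+133B0 → 4-byte form F0 93 8E B0 at offsets 6–9.
U+07C5 → 2-byte form DF 85 at offsets 10–11.
U+1000D → 4-byte form F0 90 80 8D at offsets 12–15.
Offset 12 falls in char 5's range; it's byte 1 of F0 90 80 8D = 0xF0.

0xF0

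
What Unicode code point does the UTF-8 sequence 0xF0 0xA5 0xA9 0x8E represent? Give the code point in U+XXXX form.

U+25A4E

Leading byte 0xF0 = 11110000 matches 11110xxx → 4-byte sequence.
Byte 1: 0xF0 = 11110000, payload 000 (3 bits).
Byte 2: 0xA5 = 10100101 (10xxxxxx ✓), payload 100101.
Byte 3: 0xA9 = 10101001 (10xxxxxx ✓), payload 101001.
Byte 4: 0x8E = 10001110 (10xxxxxx ✓), payload 001110.
Concatenate: 000100101101001001110 = 0x25A4E (21 bits → U+25A4E).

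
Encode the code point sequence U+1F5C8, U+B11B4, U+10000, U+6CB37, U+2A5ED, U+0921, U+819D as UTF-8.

U+1F5C8: 4-byte form → F0 9F 97 88.
U+B11B4: 4-byte form → F2 B1 86 B4.
U+10000: 4-byte form → F0 90 80 80.
U+6CB37: 4-byte form → F1 AC AC B7.
U+2A5ED: 4-byte form → F0 AA 97 AD.
U+0921: 3-byte form → E0 A4 A1.
U+819D: 3-byte form → E8 86 9D.
Concatenated (26 bytes): F0 9F 97 88 F2 B1 86 B4 F0 90 80 80 F1 AC AC B7 F0 AA 97 AD E0 A4 A1 E8 86 9D.

F0 9F 97 88 F2 B1 86 B4 F0 90 80 80 F1 AC AC B7 F0 AA 97 AD E0 A4 A1 E8 86 9D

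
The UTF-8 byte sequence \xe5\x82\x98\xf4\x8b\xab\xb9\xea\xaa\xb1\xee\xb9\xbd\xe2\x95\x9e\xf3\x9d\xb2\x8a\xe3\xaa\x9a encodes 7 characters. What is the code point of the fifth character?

Offset 0: leading byte 0xE5 = 11100101 → 3-byte char #1 = E5 82 98.
Offset 3: leading byte 0xF4 = 11110100 → 4-byte char #2 = F4 8B AB B9.
Offset 7: leading byte 0xEA = 11101010 → 3-byte char #3 = EA AA B1.
Offset 10: leading byte 0xEE = 11101110 → 3-byte char #4 = EE B9 BD.
Offset 13: leading byte 0xE2 = 11100010 → 3-byte char #5 = E2 95 9E.
Leading byte 0xE2 = 11100010 matches 1110xxxx → 3-byte sequence.
Byte 1: 0xE2 = 11100010, payload 0010 (4 bits).
Byte 2: 0x95 = 10010101 (10xxxxxx ✓), payload 010101.
Byte 3: 0x9E = 10011110 (10xxxxxx ✓), payload 011110.
Concatenate: 0010010101011110 = 0x255E (16 bits → U+255E).

U+255E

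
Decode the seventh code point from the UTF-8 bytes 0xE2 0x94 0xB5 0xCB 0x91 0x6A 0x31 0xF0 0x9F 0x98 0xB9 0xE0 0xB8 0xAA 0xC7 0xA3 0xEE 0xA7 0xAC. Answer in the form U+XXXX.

U+01E3

Offset 0: leading byte 0xE2 = 11100010 → 3-byte char #1 = E2 94 B5.
Offset 3: leading byte 0xCB = 11001011 → 2-byte char #2 = CB 91.
Offset 5: leading byte 0x6A = 01101010 → 1-byte char #3 = 6A.
Offset 6: leading byte 0x31 = 00110001 → 1-byte char #4 = 31.
Offset 7: leading byte 0xF0 = 11110000 → 4-byte char #5 = F0 9F 98 B9.
Offset 11: leading byte 0xE0 = 11100000 → 3-byte char #6 = E0 B8 AA.
Offset 14: leading byte 0xC7 = 11000111 → 2-byte char #7 = C7 A3.
Leading byte 0xC7 = 11000111 matches 110xxxxx → 2-byte sequence.
Byte 1: 0xC7 = 11000111, payload 00111 (5 bits).
Byte 2: 0xA3 = 10100011 (10xxxxxx ✓), payload 100011.
Concatenate: 00111100011 = 0x1E3 (11 bits → U+01E3).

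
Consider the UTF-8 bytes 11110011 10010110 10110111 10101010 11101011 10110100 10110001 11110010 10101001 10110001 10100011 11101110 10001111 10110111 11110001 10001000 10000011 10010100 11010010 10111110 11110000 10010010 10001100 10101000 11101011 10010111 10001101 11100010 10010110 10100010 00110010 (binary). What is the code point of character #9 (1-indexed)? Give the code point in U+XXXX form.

U+25A2

Offset 0: leading byte 0xF3 = 11110011 → 4-byte char #1 = F3 96 B7 AA.
Offset 4: leading byte 0xEB = 11101011 → 3-byte char #2 = EB B4 B1.
Offset 7: leading byte 0xF2 = 11110010 → 4-byte char #3 = F2 A9 B1 A3.
Offset 11: leading byte 0xEE = 11101110 → 3-byte char #4 = EE 8F B7.
Offset 14: leading byte 0xF1 = 11110001 → 4-byte char #5 = F1 88 83 94.
Offset 18: leading byte 0xD2 = 11010010 → 2-byte char #6 = D2 BE.
Offset 20: leading byte 0xF0 = 11110000 → 4-byte char #7 = F0 92 8C A8.
Offset 24: leading byte 0xEB = 11101011 → 3-byte char #8 = EB 97 8D.
Offset 27: leading byte 0xE2 = 11100010 → 3-byte char #9 = E2 96 A2.
Leading byte 0xE2 = 11100010 matches 1110xxxx → 3-byte sequence.
Byte 1: 0xE2 = 11100010, payload 0010 (4 bits).
Byte 2: 0x96 = 10010110 (10xxxxxx ✓), payload 010110.
Byte 3: 0xA2 = 10100010 (10xxxxxx ✓), payload 100010.
Concatenate: 0010010110100010 = 0x25A2 (16 bits → U+25A2).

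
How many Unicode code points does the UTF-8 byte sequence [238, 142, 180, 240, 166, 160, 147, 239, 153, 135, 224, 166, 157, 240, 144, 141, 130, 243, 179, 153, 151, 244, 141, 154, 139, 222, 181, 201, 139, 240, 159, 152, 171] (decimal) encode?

10

Byte at offset 0: 0xEE = 11101110 → 3-byte char (#1). Advance 3.
Byte at offset 3: 0xF0 = 11110000 → 4-byte char (#2). Advance 4.
Byte at offset 7: 0xEF = 11101111 → 3-byte char (#3). Advance 3.
Byte at offset 10: 0xE0 = 11100000 → 3-byte char (#4). Advance 3.
Byte at offset 13: 0xF0 = 11110000 → 4-byte char (#5). Advance 4.
Byte at offset 17: 0xF3 = 11110011 → 4-byte char (#6). Advance 4.
Byte at offset 21: 0xF4 = 11110100 → 4-byte char (#7). Advance 4.
Byte at offset 25: 0xDE = 11011110 → 2-byte char (#8). Advance 2.
Byte at offset 27: 0xC9 = 11001001 → 2-byte char (#9). Advance 2.
Byte at offset 29: 0xF0 = 11110000 → 4-byte char (#10). Advance 4.
Reached end at offset 33 after 10 code points.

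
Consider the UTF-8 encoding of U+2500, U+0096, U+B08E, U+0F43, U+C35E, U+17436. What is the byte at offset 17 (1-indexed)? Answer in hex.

1-indexed offset 17 is 0-indexed offset 16.
U+2500 → 3-byte form E2 94 80 at offsets 0–2.
U+0096 → 2-byte form C2 96 at offsets 3–4.
U+B08E → 3-byte form EB 82 8E at offsets 5–7.
U+0F43 → 3-byte form E0 BD 83 at offsets 8–10.
U+C35E → 3-byte form EC 8D 9E at offsets 11–13.
U+17436 → 4-byte form F0 97 90 B6 at offsets 14–17.
Offset 16 falls in char 6's range; it's byte 3 of F0 97 90 B6 = 0x90.

0x90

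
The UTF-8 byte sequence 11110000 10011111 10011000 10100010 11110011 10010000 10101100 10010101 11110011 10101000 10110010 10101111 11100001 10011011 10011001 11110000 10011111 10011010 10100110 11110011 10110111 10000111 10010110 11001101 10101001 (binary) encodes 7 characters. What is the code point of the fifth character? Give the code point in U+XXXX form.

Offset 0: leading byte 0xF0 = 11110000 → 4-byte char #1 = F0 9F 98 A2.
Offset 4: leading byte 0xF3 = 11110011 → 4-byte char #2 = F3 90 AC 95.
Offset 8: leading byte 0xF3 = 11110011 → 4-byte char #3 = F3 A8 B2 AF.
Offset 12: leading byte 0xE1 = 11100001 → 3-byte char #4 = E1 9B 99.
Offset 15: leading byte 0xF0 = 11110000 → 4-byte char #5 = F0 9F 9A A6.
Leading byte 0xF0 = 11110000 matches 11110xxx → 4-byte sequence.
Byte 1: 0xF0 = 11110000, payload 000 (3 bits).
Byte 2: 0x9F = 10011111 (10xxxxxx ✓), payload 011111.
Byte 3: 0x9A = 10011010 (10xxxxxx ✓), payload 011010.
Byte 4: 0xA6 = 10100110 (10xxxxxx ✓), payload 100110.
Concatenate: 000011111011010100110 = 0x1F6A6 (21 bits → U+1F6A6).

U+1F6A6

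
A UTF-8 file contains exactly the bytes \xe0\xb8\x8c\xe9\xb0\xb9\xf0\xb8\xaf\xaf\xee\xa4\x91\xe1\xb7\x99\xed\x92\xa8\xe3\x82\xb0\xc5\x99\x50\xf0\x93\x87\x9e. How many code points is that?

Byte at offset 0: 0xE0 = 11100000 → 3-byte char (#1). Advance 3.
Byte at offset 3: 0xE9 = 11101001 → 3-byte char (#2). Advance 3.
Byte at offset 6: 0xF0 = 11110000 → 4-byte char (#3). Advance 4.
Byte at offset 10: 0xEE = 11101110 → 3-byte char (#4). Advance 3.
Byte at offset 13: 0xE1 = 11100001 → 3-byte char (#5). Advance 3.
Byte at offset 16: 0xED = 11101101 → 3-byte char (#6). Advance 3.
Byte at offset 19: 0xE3 = 11100011 → 3-byte char (#7). Advance 3.
Byte at offset 22: 0xC5 = 11000101 → 2-byte char (#8). Advance 2.
Byte at offset 24: 0x50 = 01010000 → 1-byte char (#9). Advance 1.
Byte at offset 25: 0xF0 = 11110000 → 4-byte char (#10). Advance 4.
Reached end at offset 29 after 10 code points.

10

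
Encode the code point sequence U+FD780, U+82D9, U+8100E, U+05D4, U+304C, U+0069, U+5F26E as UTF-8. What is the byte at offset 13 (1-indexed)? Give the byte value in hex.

1-indexed offset 13 is 0-indexed offset 12.
U+FD780 → 4-byte form F3 BD 9E 80 at offsets 0–3.
U+82D9 → 3-byte form E8 8B 99 at offsets 4–6.
U+8100E → 4-byte form F2 81 80 8E at offsets 7–10.
U+05D4 → 2-byte form D7 94 at offsets 11–12.
Offset 12 falls in char 4's range; it's byte 2 of D7 94 = 0x94.

0x94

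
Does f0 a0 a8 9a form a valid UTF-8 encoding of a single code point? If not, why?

Leading byte 0xF0 = 11110000 → 4-byte form.
Continuation bytes 0xA0=10100000, 0xA8=10101000, 0x9A=10011010 all match 10xxxxxx.
Decoded value 0x20A1A is ≥ 0x10000 (shortest form) and not a surrogate.

valid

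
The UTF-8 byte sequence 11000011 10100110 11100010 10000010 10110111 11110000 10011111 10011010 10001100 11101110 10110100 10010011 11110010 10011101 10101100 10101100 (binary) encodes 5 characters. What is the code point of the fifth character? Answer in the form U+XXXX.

Offset 0: leading byte 0xC3 = 11000011 → 2-byte char #1 = C3 A6.
Offset 2: leading byte 0xE2 = 11100010 → 3-byte char #2 = E2 82 B7.
Offset 5: leading byte 0xF0 = 11110000 → 4-byte char #3 = F0 9F 9A 8C.
Offset 9: leading byte 0xEE = 11101110 → 3-byte char #4 = EE B4 93.
Offset 12: leading byte 0xF2 = 11110010 → 4-byte char #5 = F2 9D AC AC.
Leading byte 0xF2 = 11110010 matches 11110xxx → 4-byte sequence.
Byte 1: 0xF2 = 11110010, payload 010 (3 bits).
Byte 2: 0x9D = 10011101 (10xxxxxx ✓), payload 011101.
Byte 3: 0xAC = 10101100 (10xxxxxx ✓), payload 101100.
Byte 4: 0xAC = 10101100 (10xxxxxx ✓), payload 101100.
Concatenate: 010011101101100101100 = 0x9DB2C (21 bits → U+9DB2C).

U+9DB2C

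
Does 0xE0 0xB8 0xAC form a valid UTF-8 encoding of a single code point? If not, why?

Leading byte 0xE0 = 11100000 → 3-byte form.
Continuation bytes 0xB8=10111000, 0xAC=10101100 all match 10xxxxxx.
Decoded value 0xE2C is ≥ 0x800 (shortest form) and not a surrogate.

valid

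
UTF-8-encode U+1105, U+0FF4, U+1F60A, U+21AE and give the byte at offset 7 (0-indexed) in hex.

0x9F

U+1105 → 3-byte form E1 84 85 at offsets 0–2.
U+0FF4 → 3-byte form E0 BF B4 at offsets 3–5.
U+1F60A → 4-byte form F0 9F 98 8A at offsets 6–9.
Offset 7 falls in char 3's range; it's byte 2 of F0 9F 98 8A = 0x9F.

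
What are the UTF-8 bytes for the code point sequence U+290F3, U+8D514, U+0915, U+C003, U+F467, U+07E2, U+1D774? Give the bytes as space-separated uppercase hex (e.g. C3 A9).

F0 A9 83 B3 F2 8D 94 94 E0 A4 95 EC 80 83 EF 91 A7 DF A2 F0 9D 9D B4

U+290F3: 4-byte form → F0 A9 83 B3.
U+8D514: 4-byte form → F2 8D 94 94.
U+0915: 3-byte form → E0 A4 95.
U+C003: 3-byte form → EC 80 83.
U+F467: 3-byte form → EF 91 A7.
U+07E2: 2-byte form → DF A2.
U+1D774: 4-byte form → F0 9D 9D B4.
Concatenated (23 bytes): F0 A9 83 B3 F2 8D 94 94 E0 A4 95 EC 80 83 EF 91 A7 DF A2 F0 9D 9D B4.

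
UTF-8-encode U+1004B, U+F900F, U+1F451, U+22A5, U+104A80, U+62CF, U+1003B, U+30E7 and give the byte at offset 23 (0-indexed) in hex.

0x90

U+1004B → 4-byte form F0 90 81 8B at offsets 0–3.
U+F900F → 4-byte form F3 B9 80 8F at offsets 4–7.
U+1F451 → 4-byte form F0 9F 91 91 at offsets 8–11.
U+22A5 → 3-byte form E2 8A A5 at offsets 12–14.
U+104A80 → 4-byte form F4 84 AA 80 at offsets 15–18.
U+62CF → 3-byte form E6 8B 8F at offsets 19–21.
U+1003B → 4-byte form F0 90 80 BB at offsets 22–25.
Offset 23 falls in char 7's range; it's byte 2 of F0 90 80 BB = 0x90.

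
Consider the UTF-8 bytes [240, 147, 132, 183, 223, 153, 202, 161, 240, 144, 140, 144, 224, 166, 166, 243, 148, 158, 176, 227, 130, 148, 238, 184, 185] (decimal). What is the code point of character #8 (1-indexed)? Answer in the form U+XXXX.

U+EE39

Offset 0: leading byte 0xF0 = 11110000 → 4-byte char #1 = F0 93 84 B7.
Offset 4: leading byte 0xDF = 11011111 → 2-byte char #2 = DF 99.
Offset 6: leading byte 0xCA = 11001010 → 2-byte char #3 = CA A1.
Offset 8: leading byte 0xF0 = 11110000 → 4-byte char #4 = F0 90 8C 90.
Offset 12: leading byte 0xE0 = 11100000 → 3-byte char #5 = E0 A6 A6.
Offset 15: leading byte 0xF3 = 11110011 → 4-byte char #6 = F3 94 9E B0.
Offset 19: leading byte 0xE3 = 11100011 → 3-byte char #7 = E3 82 94.
Offset 22: leading byte 0xEE = 11101110 → 3-byte char #8 = EE B8 B9.
Leading byte 0xEE = 11101110 matches 1110xxxx → 3-byte sequence.
Byte 1: 0xEE = 11101110, payload 1110 (4 bits).
Byte 2: 0xB8 = 10111000 (10xxxxxx ✓), payload 111000.
Byte 3: 0xB9 = 10111001 (10xxxxxx ✓), payload 111001.
Concatenate: 1110111000111001 = 0xEE39 (16 bits → U+EE39).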